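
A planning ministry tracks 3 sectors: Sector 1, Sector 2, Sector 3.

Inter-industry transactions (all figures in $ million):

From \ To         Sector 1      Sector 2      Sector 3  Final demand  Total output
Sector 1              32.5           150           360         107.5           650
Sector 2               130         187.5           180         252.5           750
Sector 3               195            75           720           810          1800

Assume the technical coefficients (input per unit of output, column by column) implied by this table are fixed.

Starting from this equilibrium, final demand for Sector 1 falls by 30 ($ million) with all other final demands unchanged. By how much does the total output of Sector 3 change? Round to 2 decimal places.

Technical coefficients a_ij = z_ij / X_j:
  a_11 = 32.5/650 = 0.05, a_21 = 130/650 = 0.20, a_31 = 195/650 = 0.30
  a_12 = 150/750 = 0.20, a_22 = 187.5/750 = 0.25, a_32 = 75/750 = 0.10
  a_13 = 360/1800 = 0.20, a_23 = 180/1800 = 0.10, a_33 = 720/1800 = 0.40
I − A =
  [   0.95    -0.20    -0.20]
  [  -0.20     0.75    -0.10]
  [  -0.30    -0.10     0.60]
Cofactors of I−A, C_ij = (−1)^(i+j)·(minor ij) (rows/columns in the sector order above):
  C_11 = (0.75)(0.60) − (-0.10)(-0.10) = 0.4400
  C_12 = −[(-0.20)(0.60) − (-0.10)(-0.30)] = 0.1500
  C_13 = (-0.20)(-0.10) − (0.75)(-0.30) = 0.2450
  C_21 = −[(-0.20)(0.60) − (-0.20)(-0.10)] = 0.1400
  C_22 = (0.95)(0.60) − (-0.20)(-0.30) = 0.5100
  C_23 = −[(0.95)(-0.10) − (-0.20)(-0.30)] = 0.1550
  C_31 = (-0.20)(-0.10) − (-0.20)(0.75) = 0.1700
  C_32 = −[(0.95)(-0.10) − (-0.20)(-0.20)] = 0.1350
  C_33 = (0.95)(0.75) − (-0.20)(-0.20) = 0.6725
det(I−A) = Σ_j (I−A)_1j·C_1j = (0.95)(0.4400) + (-0.20)(0.1500) + (-0.20)(0.2450) = 0.3390
adj(I−A) = Cᵀ =
  [ 0.4400   0.1400   0.1700]
  [ 0.1500   0.5100   0.1350]
  [ 0.2450   0.1550   0.6725]
(I − A)⁻¹ = adj(I−A) / det(I−A) ≈
  [   1.2979     0.4130     0.5015]
  [   0.4425     1.5044     0.3982]
  [   0.7227     0.4572     1.9838]
Δx = (I − A)⁻¹ Δd with Δd having -30 in the Sector 1 component and 0 elsewhere.
So Δx_3 = L_31 · (-30), where L_31 = adj(I−A)_31 / det(I−A) = 0.2450 / 0.3390.
Δx_3 = 0.2450 × (-30) / 0.3390 = -7.35 / 0.3390 ≈ -21.68.

Δx_3 = -21.68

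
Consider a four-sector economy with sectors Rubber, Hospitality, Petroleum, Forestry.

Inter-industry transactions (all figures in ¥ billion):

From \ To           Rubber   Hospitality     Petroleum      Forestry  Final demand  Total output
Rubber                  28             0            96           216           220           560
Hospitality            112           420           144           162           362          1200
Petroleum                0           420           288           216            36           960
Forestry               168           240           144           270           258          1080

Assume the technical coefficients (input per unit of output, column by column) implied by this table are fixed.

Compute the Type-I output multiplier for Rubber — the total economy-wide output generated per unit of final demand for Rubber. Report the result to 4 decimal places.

m_R = 3.4498

Technical coefficients a_ij = z_ij / X_j:
  a_RR = 28/560 = 0.05, a_HR = 112/560 = 0.20, a_PR = 0/560 = 0.00, a_FR = 168/560 = 0.30
  a_RH = 0/1200 = 0.00, a_HH = 420/1200 = 0.35, a_PH = 420/1200 = 0.35, a_FH = 240/1200 = 0.20
  a_RP = 96/960 = 0.10, a_HP = 144/960 = 0.15, a_PP = 288/960 = 0.30, a_FP = 144/960 = 0.15
  a_RF = 216/1080 = 0.20, a_HF = 162/1080 = 0.15, a_PF = 216/1080 = 0.20, a_FF = 270/1080 = 0.25
I − A =
  [   0.95     0.00    -0.10    -0.20]
  [  -0.20     0.65    -0.15    -0.15]
  [   0.00    -0.35     0.70    -0.20]
  [  -0.30    -0.20    -0.15     0.75]
Compute the cofactors C_ij = (−1)^(i+j)·(3×3 minor ij) of I−A; the adjugate is their transpose:
adj(I−A) = Cᵀ =
  [ 0.247500   0.068750   0.071250   0.098750]
  [ 0.139500   0.422250   0.144750   0.160250]
  [ 0.115250   0.266375   0.387625   0.187375]
  [ 0.159250   0.193375   0.144625   0.375375]
det(I−A) = Σ_j (I−A)_1j·C_1j = (0.95)(0.247500) + (0.00)(0.139500) + (-0.10)(0.115250) + (-0.20)(0.159250) = 0.19175
(I − A)⁻¹ = adj(I−A) / det(I−A) ≈
  [   1.29074     0.35854     0.37158     0.51499]
  [   0.72751     2.20209     0.75489     0.83572]
  [   0.60104     1.38918     2.02151     0.97718]
  [   0.83051     1.00847     0.75424     1.95763]
The output multiplier for sector j is the column-j sum of the Leontief inverse (I − A)⁻¹ = adj(I−A) / det(I−A).
Column R of adj(I−A): (0.247500, 0.139500, 0.115250, 0.159250); det(I−A) = 0.19175.
m_R = (0.247500 + 0.139500 + 0.115250 + 0.159250) / 0.19175 = 0.6615 / 0.19175 ≈ 3.4498.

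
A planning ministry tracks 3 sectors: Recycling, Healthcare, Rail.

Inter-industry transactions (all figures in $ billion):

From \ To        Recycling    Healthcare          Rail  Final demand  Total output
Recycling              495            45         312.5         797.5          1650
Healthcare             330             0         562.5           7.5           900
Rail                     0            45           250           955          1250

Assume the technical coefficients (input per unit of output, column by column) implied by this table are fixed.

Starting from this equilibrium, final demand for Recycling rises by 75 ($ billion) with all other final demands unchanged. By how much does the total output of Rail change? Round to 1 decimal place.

Technical coefficients a_ij = z_ij / X_j:
  a_11 = 495/1650 = 0.30, a_21 = 330/1650 = 0.20, a_31 = 0/1650 = 0.00
  a_12 = 45/900 = 0.05, a_22 = 0/900 = 0.00, a_32 = 45/900 = 0.05
  a_13 = 312.5/1250 = 0.25, a_23 = 562.5/1250 = 0.45, a_33 = 250/1250 = 0.20
I − A =
  [   0.70    -0.05    -0.25]
  [  -0.20     1.00    -0.45]
  [   0.00    -0.05     0.80]
Cofactors of I−A, C_ij = (−1)^(i+j)·(minor ij) (rows/columns in the sector order above):
  C_11 = (1.00)(0.80) − (-0.45)(-0.05) = 0.7775
  C_12 = −[(-0.20)(0.80) − (-0.45)(0.00)] = 0.1600
  C_13 = (-0.20)(-0.05) − (1.00)(0.00) = 0.0100
  C_21 = −[(-0.05)(0.80) − (-0.25)(-0.05)] = 0.0525
  C_22 = (0.70)(0.80) − (-0.25)(0.00) = 0.5600
  C_23 = −[(0.70)(-0.05) − (-0.05)(0.00)] = 0.0350
  C_31 = (-0.05)(-0.45) − (-0.25)(1.00) = 0.2725
  C_32 = −[(0.70)(-0.45) − (-0.25)(-0.20)] = 0.3650
  C_33 = (0.70)(1.00) − (-0.05)(-0.20) = 0.6900
det(I−A) = Σ_j (I−A)_1j·C_1j = (0.70)(0.7775) + (-0.05)(0.1600) + (-0.25)(0.0100) = 0.53375
adj(I−A) = Cᵀ =
  [ 0.7775   0.0525   0.2725]
  [ 0.1600   0.5600   0.3650]
  [ 0.0100   0.0350   0.6900]
(I − A)⁻¹ = adj(I−A) / det(I−A) ≈
  [   1.4567     0.0984     0.5105]
  [   0.2998     1.0492     0.6838]
  [   0.0187     0.0656     1.2927]
Δx = (I − A)⁻¹ Δd with Δd having +75 in the Recycling component and 0 elsewhere.
So Δx_3 = L_31 · (+75), where L_31 = adj(I−A)_31 / det(I−A) = 0.0100 / 0.53375.
Δx_3 = 0.0100 × (+75) / 0.53375 = 0.75 / 0.53375 ≈ 1.4.

Δx_3 = 1.4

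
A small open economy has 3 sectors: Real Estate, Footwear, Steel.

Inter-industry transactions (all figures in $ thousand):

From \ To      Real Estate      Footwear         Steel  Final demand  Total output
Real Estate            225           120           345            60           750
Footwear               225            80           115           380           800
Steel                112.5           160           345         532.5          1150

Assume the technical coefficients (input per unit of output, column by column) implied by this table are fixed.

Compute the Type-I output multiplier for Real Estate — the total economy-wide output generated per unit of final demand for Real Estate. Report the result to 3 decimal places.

m_R = 3.077

Technical coefficients a_ij = z_ij / X_j:
  a_RR = 225/750 = 0.30, a_FR = 225/750 = 0.30, a_SR = 112.5/750 = 0.15
  a_RF = 120/800 = 0.15, a_FF = 80/800 = 0.10, a_SF = 160/800 = 0.20
  a_RS = 345/1150 = 0.30, a_FS = 115/1150 = 0.10, a_SS = 345/1150 = 0.30
I − A =
  [   0.70    -0.15    -0.30]
  [  -0.30     0.90    -0.10]
  [  -0.15    -0.20     0.70]
Cofactors of I−A, C_ij = (−1)^(i+j)·(minor ij) (rows/columns in the sector order above):
  C_11 = (0.90)(0.70) − (-0.10)(-0.20) = 0.6100
  C_12 = −[(-0.30)(0.70) − (-0.10)(-0.15)] = 0.2250
  C_13 = (-0.30)(-0.20) − (0.90)(-0.15) = 0.1950
  C_21 = −[(-0.15)(0.70) − (-0.30)(-0.20)] = 0.1650
  C_22 = (0.70)(0.70) − (-0.30)(-0.15) = 0.4450
  C_23 = −[(0.70)(-0.20) − (-0.15)(-0.15)] = 0.1625
  C_31 = (-0.15)(-0.10) − (-0.30)(0.90) = 0.2850
  C_32 = −[(0.70)(-0.10) − (-0.30)(-0.30)] = 0.1600
  C_33 = (0.70)(0.90) − (-0.15)(-0.30) = 0.5850
det(I−A) = Σ_j (I−A)_1j·C_1j = (0.70)(0.6100) + (-0.15)(0.2250) + (-0.30)(0.1950) = 0.33475
adj(I−A) = Cᵀ =
  [ 0.6100   0.1650   0.2850]
  [ 0.2250   0.4450   0.1600]
  [ 0.1950   0.1625   0.5850]
(I − A)⁻¹ = adj(I−A) / det(I−A) ≈
  [   1.8223     0.4929     0.8514]
  [   0.6721     1.3294     0.4780]
  [   0.5825     0.4854     1.7476]
The output multiplier for sector j is the column-j sum of the Leontief inverse (I − A)⁻¹ = adj(I−A) / det(I−A).
Column R of adj(I−A): (0.6100, 0.2250, 0.1950); det(I−A) = 0.33475.
m_R = (0.6100 + 0.2250 + 0.1950) / 0.33475 = 1.03 / 0.33475 ≈ 3.077.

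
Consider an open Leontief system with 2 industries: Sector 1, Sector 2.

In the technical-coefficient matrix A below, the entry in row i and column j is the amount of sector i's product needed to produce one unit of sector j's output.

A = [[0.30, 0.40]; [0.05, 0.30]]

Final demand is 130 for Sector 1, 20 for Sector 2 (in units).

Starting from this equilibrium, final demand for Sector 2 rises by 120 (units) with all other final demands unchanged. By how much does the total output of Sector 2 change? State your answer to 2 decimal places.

I − A =
  [   0.70    -0.40]
  [  -0.05     0.70]
det(I−A) = (0.70)(0.70) − (-0.40)(-0.05) = 0.4700
adj(I−A) = [[0.70, 0.40], [0.05, 0.70]]
(I − A)⁻¹ = adj(I−A) / det(I−A) ≈
  [   1.4894     0.8511]
  [   0.1064     1.4894]
Δx = (I − A)⁻¹ Δd with Δd having +120 in the Sector 2 component and 0 elsewhere.
So Δx_2 = L_22 · (+120), where L_22 = adj(I−A)_22 / det(I−A) = 0.70 / 0.4700.
Δx_2 = 0.70 × (+120) / 0.4700 = 84.00 / 0.4700 ≈ 178.72.

Δx_2 = 178.72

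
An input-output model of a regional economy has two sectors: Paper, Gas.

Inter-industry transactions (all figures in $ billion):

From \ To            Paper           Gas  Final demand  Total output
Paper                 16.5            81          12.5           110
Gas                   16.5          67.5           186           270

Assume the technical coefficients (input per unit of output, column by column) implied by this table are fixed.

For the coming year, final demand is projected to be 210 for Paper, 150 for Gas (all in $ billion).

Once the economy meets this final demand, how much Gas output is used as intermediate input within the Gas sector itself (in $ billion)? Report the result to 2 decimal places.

z_22 = 67.09

Technical coefficients a_ij = z_ij / X_j:
  a_11 = 16.5/110 = 0.15, a_21 = 16.5/110 = 0.15
  a_12 = 81/270 = 0.30, a_22 = 67.5/270 = 0.25
I − A =
  [   0.85    -0.30]
  [  -0.15     0.75]
det(I−A) = (0.85)(0.75) − (-0.30)(-0.15) = 0.5925
adj(I−A) = [[0.75, 0.30], [0.15, 0.85]]
(I − A)⁻¹ = adj(I−A) / det(I−A) ≈
  [   1.2658     0.5063]
  [   0.2532     1.4346]
First solve x = (I − A)⁻¹ d = adj(I−A)·d / det(I−A); in particular x_2 = (0.15·210 + 0.85·150) / 0.5925 = 159.00 / 0.5925 ≈ 268.3544.
Intermediate flow from 2 to 2: z_22 = a_22 · x_2 = 0.25 × 159.00 / 0.5925 = 39.75 / 0.5925 ≈ 67.09.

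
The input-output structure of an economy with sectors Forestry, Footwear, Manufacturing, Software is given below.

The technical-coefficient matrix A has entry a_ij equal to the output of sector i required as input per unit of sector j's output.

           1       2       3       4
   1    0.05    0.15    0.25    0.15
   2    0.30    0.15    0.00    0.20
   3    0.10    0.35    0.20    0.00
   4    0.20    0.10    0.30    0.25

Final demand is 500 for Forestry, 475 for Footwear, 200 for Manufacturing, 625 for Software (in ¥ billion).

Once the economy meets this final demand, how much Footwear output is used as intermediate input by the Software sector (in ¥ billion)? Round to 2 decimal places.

I − A =
  [   0.95    -0.15    -0.25    -0.15]
  [  -0.30     0.85     0.00    -0.20]
  [  -0.10    -0.35     0.80     0.00]
  [  -0.20    -0.10    -0.30     0.75]
Compute the cofactors C_ij = (−1)^(i+j)·(3×3 minor ij) of I−A; the adjugate is their transpose:
adj(I−A) = Cᵀ =
  [ 0.473000   0.183375   0.201625   0.143500]
  [ 0.218000   0.522750   0.136750   0.183000]
  [ 0.154500   0.251625   0.516875   0.098000]
  [ 0.217000   0.219250   0.278750   0.562500]
det(I−A) = Σ_j (I−A)_1j·C_1j = (0.95)(0.473000) + (-0.15)(0.218000) + (-0.25)(0.154500) + (-0.15)(0.217000) = 0.345475
(I − A)⁻¹ = adj(I−A) / det(I−A) ≈
  [   1.3691     0.5308     0.5836     0.4154]
  [   0.6310     1.5131     0.3958     0.5297]
  [   0.4472     0.7283     1.4961     0.2837]
  [   0.6281     0.6346     0.8069     1.6282]
First solve x = (I − A)⁻¹ d = adj(I−A)·d / det(I−A); in particular x_4 = (0.217000·500 + 0.219250·475 + 0.278750·200 + 0.562500·625) / 0.345475 = 619.95625 / 0.345475 ≈ 1794.5039.
Intermediate flow from 2 to 4: z_24 = a_24 · x_4 = 0.20 × 619.95625 / 0.345475 = 123.99125 / 0.345475 ≈ 358.90.

z_24 = 358.90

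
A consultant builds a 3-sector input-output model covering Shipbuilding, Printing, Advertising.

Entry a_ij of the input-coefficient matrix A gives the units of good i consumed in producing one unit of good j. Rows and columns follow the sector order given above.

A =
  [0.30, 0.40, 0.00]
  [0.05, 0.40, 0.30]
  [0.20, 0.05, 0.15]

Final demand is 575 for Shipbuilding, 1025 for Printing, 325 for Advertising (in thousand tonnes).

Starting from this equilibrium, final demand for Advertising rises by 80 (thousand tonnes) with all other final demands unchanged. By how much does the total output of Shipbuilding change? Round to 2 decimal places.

I − A =
  [   0.70    -0.40     0.00]
  [  -0.05     0.60    -0.30]
  [  -0.20    -0.05     0.85]
Cofactors of I−A, C_ij = (−1)^(i+j)·(minor ij) (rows/columns in the sector order above):
  C_11 = (0.60)(0.85) − (-0.30)(-0.05) = 0.4950
  C_12 = −[(-0.05)(0.85) − (-0.30)(-0.20)] = 0.1025
  C_13 = (-0.05)(-0.05) − (0.60)(-0.20) = 0.1225
  C_21 = −[(-0.40)(0.85) − (0.00)(-0.05)] = 0.3400
  C_22 = (0.70)(0.85) − (0.00)(-0.20) = 0.5950
  C_23 = −[(0.70)(-0.05) − (-0.40)(-0.20)] = 0.1150
  C_31 = (-0.40)(-0.30) − (0.00)(0.60) = 0.1200
  C_32 = −[(0.70)(-0.30) − (0.00)(-0.05)] = 0.2100
  C_33 = (0.70)(0.60) − (-0.40)(-0.05) = 0.4000
det(I−A) = Σ_j (I−A)_1j·C_1j = (0.70)(0.4950) + (-0.40)(0.1025) + (0.00)(0.1225) = 0.3055
adj(I−A) = Cᵀ =
  [ 0.4950   0.3400   0.1200]
  [ 0.1025   0.5950   0.2100]
  [ 0.1225   0.1150   0.4000]
(I − A)⁻¹ = adj(I−A) / det(I−A) ≈
  [   1.6203     1.1129     0.3928]
  [   0.3355     1.9476     0.6874]
  [   0.4010     0.3764     1.3093]
Δx = (I − A)⁻¹ Δd with Δd having +80 in the Advertising component and 0 elsewhere.
So Δx_S = L_SA · (+80), where L_SA = adj(I−A)_SA / det(I−A) = 0.1200 / 0.3055.
Δx_S = 0.1200 × (+80) / 0.3055 = 9.60 / 0.3055 ≈ 31.42.

Δx_S = 31.42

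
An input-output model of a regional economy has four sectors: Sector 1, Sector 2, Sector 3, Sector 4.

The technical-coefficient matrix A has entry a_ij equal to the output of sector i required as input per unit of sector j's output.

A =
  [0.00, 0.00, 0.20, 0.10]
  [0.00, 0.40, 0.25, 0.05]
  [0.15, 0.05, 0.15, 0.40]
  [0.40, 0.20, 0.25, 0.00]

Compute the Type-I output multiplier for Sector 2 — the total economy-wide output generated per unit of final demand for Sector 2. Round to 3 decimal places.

I − A =
  [   1.00     0.00    -0.20    -0.10]
  [   0.00     0.60    -0.25    -0.05]
  [  -0.15    -0.05     0.85    -0.40]
  [  -0.40    -0.20    -0.25     1.00]
Compute the cofactors C_ij = (−1)^(i+j)·(3×3 minor ij) of I−A; the adjugate is their transpose:
adj(I−A) = Cᵀ =
  [ 0.408375   0.044250   0.138000   0.098250]
  [ 0.096375   0.650250   0.256500   0.144750]
  [ 0.185500   0.131000   0.566000   0.251500]
  [ 0.229000   0.180500   0.248000   0.479500]
det(I−A) = Σ_j (I−A)_1j·C_1j = (1.00)(0.408375) + (0.00)(0.096375) + (-0.20)(0.185500) + (-0.10)(0.229000) = 0.348375
(I − A)⁻¹ = adj(I−A) / det(I−A) ≈
  [   1.1722     0.1270     0.3961     0.2820]
  [   0.2766     1.8665     0.7363     0.4155]
  [   0.5325     0.3760     1.6247     0.7219]
  [   0.6573     0.5181     0.7119     1.3764]
The output multiplier for sector j is the column-j sum of the Leontief inverse (I − A)⁻¹ = adj(I−A) / det(I−A).
Column 2 of adj(I−A): (0.044250, 0.650250, 0.131000, 0.180500); det(I−A) = 0.348375.
m_2 = (0.044250 + 0.650250 + 0.131000 + 0.180500) / 0.348375 = 1.006 / 0.348375 ≈ 2.888.

m_2 = 2.888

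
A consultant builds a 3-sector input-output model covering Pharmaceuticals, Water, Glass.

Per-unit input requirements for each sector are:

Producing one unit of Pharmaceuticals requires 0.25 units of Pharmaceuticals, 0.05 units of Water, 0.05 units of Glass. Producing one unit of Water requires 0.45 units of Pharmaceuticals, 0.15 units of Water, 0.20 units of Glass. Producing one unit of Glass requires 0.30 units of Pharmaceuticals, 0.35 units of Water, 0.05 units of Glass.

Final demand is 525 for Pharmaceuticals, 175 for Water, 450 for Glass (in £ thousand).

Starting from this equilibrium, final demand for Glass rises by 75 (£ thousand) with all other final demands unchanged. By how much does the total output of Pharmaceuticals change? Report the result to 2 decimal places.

Δx_1 = 60.89

I − A =
  [   0.75    -0.45    -0.30]
  [  -0.05     0.85    -0.35]
  [  -0.05    -0.20     0.95]
Cofactors of I−A, C_ij = (−1)^(i+j)·(minor ij) (rows/columns in the sector order above):
  C_11 = (0.85)(0.95) − (-0.35)(-0.20) = 0.7375
  C_12 = −[(-0.05)(0.95) − (-0.35)(-0.05)] = 0.0650
  C_13 = (-0.05)(-0.20) − (0.85)(-0.05) = 0.0525
  C_21 = −[(-0.45)(0.95) − (-0.30)(-0.20)] = 0.4875
  C_22 = (0.75)(0.95) − (-0.30)(-0.05) = 0.6975
  C_23 = −[(0.75)(-0.20) − (-0.45)(-0.05)] = 0.1725
  C_31 = (-0.45)(-0.35) − (-0.30)(0.85) = 0.4125
  C_32 = −[(0.75)(-0.35) − (-0.30)(-0.05)] = 0.2775
  C_33 = (0.75)(0.85) − (-0.45)(-0.05) = 0.6150
det(I−A) = Σ_j (I−A)_1j·C_1j = (0.75)(0.7375) + (-0.45)(0.0650) + (-0.30)(0.0525) = 0.508125
adj(I−A) = Cᵀ =
  [ 0.7375   0.4875   0.4125]
  [ 0.0650   0.6975   0.2775]
  [ 0.0525   0.1725   0.6150]
(I − A)⁻¹ = adj(I−A) / det(I−A) ≈
  [   1.4514     0.9594     0.8118]
  [   0.1279     1.3727     0.5461]
  [   0.1033     0.3395     1.2103]
Δx = (I − A)⁻¹ Δd with Δd having +75 in the Glass component and 0 elsewhere.
So Δx_1 = L_13 · (+75), where L_13 = adj(I−A)_13 / det(I−A) = 0.4125 / 0.508125.
Δx_1 = 0.4125 × (+75) / 0.508125 = 30.9375 / 0.508125 ≈ 60.89.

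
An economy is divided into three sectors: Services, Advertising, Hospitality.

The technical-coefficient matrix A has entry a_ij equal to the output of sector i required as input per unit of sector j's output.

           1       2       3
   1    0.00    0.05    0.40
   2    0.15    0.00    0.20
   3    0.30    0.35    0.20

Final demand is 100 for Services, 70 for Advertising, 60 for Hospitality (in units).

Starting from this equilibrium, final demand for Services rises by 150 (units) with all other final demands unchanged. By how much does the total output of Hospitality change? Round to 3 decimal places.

Δx_3 = 91.164

I − A =
  [   1.00    -0.05    -0.40]
  [  -0.15     1.00    -0.20]
  [  -0.30    -0.35     0.80]
Cofactors of I−A, C_ij = (−1)^(i+j)·(minor ij) (rows/columns in the sector order above):
  C_11 = (1.00)(0.80) − (-0.20)(-0.35) = 0.7300
  C_12 = −[(-0.15)(0.80) − (-0.20)(-0.30)] = 0.1800
  C_13 = (-0.15)(-0.35) − (1.00)(-0.30) = 0.3525
  C_21 = −[(-0.05)(0.80) − (-0.40)(-0.35)] = 0.1800
  C_22 = (1.00)(0.80) − (-0.40)(-0.30) = 0.6800
  C_23 = −[(1.00)(-0.35) − (-0.05)(-0.30)] = 0.3650
  C_31 = (-0.05)(-0.20) − (-0.40)(1.00) = 0.4100
  C_32 = −[(1.00)(-0.20) − (-0.40)(-0.15)] = 0.2600
  C_33 = (1.00)(1.00) − (-0.05)(-0.15) = 0.9925
det(I−A) = Σ_j (I−A)_1j·C_1j = (1.00)(0.7300) + (-0.05)(0.1800) + (-0.40)(0.3525) = 0.5800
adj(I−A) = Cᵀ =
  [ 0.7300   0.1800   0.4100]
  [ 0.1800   0.6800   0.2600]
  [ 0.3525   0.3650   0.9925]
(I − A)⁻¹ = adj(I−A) / det(I−A) ≈
  [   1.2586     0.3103     0.7069]
  [   0.3103     1.1724     0.4483]
  [   0.6078     0.6293     1.7112]
Δx = (I − A)⁻¹ Δd with Δd having +150 in the Services component and 0 elsewhere.
So Δx_3 = L_31 · (+150), where L_31 = adj(I−A)_31 / det(I−A) = 0.3525 / 0.5800.
Δx_3 = 0.3525 × (+150) / 0.5800 = 52.875 / 0.5800 ≈ 91.164.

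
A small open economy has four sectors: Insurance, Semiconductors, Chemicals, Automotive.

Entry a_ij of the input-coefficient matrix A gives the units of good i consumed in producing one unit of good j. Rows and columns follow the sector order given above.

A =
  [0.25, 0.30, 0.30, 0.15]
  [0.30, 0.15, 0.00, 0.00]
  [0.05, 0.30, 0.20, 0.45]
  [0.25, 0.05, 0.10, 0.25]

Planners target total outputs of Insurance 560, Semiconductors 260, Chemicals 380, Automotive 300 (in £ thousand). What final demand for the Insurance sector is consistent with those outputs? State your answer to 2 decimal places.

d_1 = 183.00

I − A =
  [   0.75    -0.30    -0.30    -0.15]
  [  -0.30     0.85     0.00     0.00]
  [  -0.05    -0.30     0.80    -0.45]
  [  -0.25    -0.05    -0.10     0.75]
d = (I − A) x:
  d_1 = (+0.75)·560 + (-0.30)·260 + (-0.30)·380 + (-0.15)·300 = 183.00
  d_2 = (-0.30)·560 + (+0.85)·260 + (+0.00)·380 + (+0.00)·300 = 53.00
  d_3 = (-0.05)·560 + (-0.30)·260 + (+0.80)·380 + (-0.45)·300 = 63.00
  d_4 = (-0.25)·560 + (-0.05)·260 + (-0.10)·380 + (+0.75)·300 = 34.00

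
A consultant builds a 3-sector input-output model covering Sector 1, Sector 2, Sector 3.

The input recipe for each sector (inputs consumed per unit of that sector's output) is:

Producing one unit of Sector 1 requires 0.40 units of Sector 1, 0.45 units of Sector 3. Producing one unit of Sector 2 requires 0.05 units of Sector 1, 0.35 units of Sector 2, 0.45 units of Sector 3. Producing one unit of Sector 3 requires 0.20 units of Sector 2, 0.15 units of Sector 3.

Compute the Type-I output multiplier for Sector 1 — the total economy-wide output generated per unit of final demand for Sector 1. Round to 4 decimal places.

I − A =
  [   0.60    -0.05     0.00]
  [   0.00     0.65    -0.20]
  [  -0.45    -0.45     0.85]
Cofactors of I−A, C_ij = (−1)^(i+j)·(minor ij) (rows/columns in the sector order above):
  C_11 = (0.65)(0.85) − (-0.20)(-0.45) = 0.4625
  C_12 = −[(0.00)(0.85) − (-0.20)(-0.45)] = 0.0900
  C_13 = (0.00)(-0.45) − (0.65)(-0.45) = 0.2925
  C_21 = −[(-0.05)(0.85) − (0.00)(-0.45)] = 0.0425
  C_22 = (0.60)(0.85) − (0.00)(-0.45) = 0.5100
  C_23 = −[(0.60)(-0.45) − (-0.05)(-0.45)] = 0.2925
  C_31 = (-0.05)(-0.20) − (0.00)(0.65) = 0.0100
  C_32 = −[(0.60)(-0.20) − (0.00)(0.00)] = 0.1200
  C_33 = (0.60)(0.65) − (-0.05)(0.00) = 0.3900
det(I−A) = Σ_j (I−A)_1j·C_1j = (0.60)(0.4625) + (-0.05)(0.0900) + (0.00)(0.2925) = 0.2730
adj(I−A) = Cᵀ =
  [ 0.4625   0.0425   0.0100]
  [ 0.0900   0.5100   0.1200]
  [ 0.2925   0.2925   0.3900]
(I − A)⁻¹ = adj(I−A) / det(I−A) ≈
  [   1.69414     0.15568     0.03663]
  [   0.32967     1.86813     0.43956]
  [   1.07143     1.07143     1.42857]
The output multiplier for sector j is the column-j sum of the Leontief inverse (I − A)⁻¹ = adj(I−A) / det(I−A).
Column 1 of adj(I−A): (0.4625, 0.0900, 0.2925); det(I−A) = 0.2730.
m_1 = (0.4625 + 0.0900 + 0.2925) / 0.2730 = 0.845 / 0.2730 ≈ 3.0952.

m_1 = 3.0952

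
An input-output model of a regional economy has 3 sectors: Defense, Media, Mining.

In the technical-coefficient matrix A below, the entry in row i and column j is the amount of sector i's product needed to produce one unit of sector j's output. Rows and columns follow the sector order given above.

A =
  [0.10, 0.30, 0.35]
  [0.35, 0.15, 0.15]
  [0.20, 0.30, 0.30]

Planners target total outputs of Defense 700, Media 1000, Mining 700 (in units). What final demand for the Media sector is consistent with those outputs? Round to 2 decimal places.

d_2 = 500.00

I − A =
  [   0.90    -0.30    -0.35]
  [  -0.35     0.85    -0.15]
  [  -0.20    -0.30     0.70]
d = (I − A) x:
  d_1 = (+0.90)·700 + (-0.30)·1000 + (-0.35)·700 = 85.00
  d_2 = (-0.35)·700 + (+0.85)·1000 + (-0.15)·700 = 500.00
  d_3 = (-0.20)·700 + (-0.30)·1000 + (+0.70)·700 = 50.00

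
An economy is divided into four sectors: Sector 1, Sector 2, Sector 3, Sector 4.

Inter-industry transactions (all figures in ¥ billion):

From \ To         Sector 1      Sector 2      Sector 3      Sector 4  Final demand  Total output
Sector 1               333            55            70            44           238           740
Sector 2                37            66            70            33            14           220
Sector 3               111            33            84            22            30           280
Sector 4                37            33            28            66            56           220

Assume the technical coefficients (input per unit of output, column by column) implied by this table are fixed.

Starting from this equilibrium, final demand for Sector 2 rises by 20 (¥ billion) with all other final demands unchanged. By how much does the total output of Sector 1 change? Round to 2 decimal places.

Δx_1 = 30.39

Technical coefficients a_ij = z_ij / X_j:
  a_11 = 333/740 = 0.45, a_21 = 37/740 = 0.05, a_31 = 111/740 = 0.15, a_41 = 37/740 = 0.05
  a_12 = 55/220 = 0.25, a_22 = 66/220 = 0.30, a_32 = 33/220 = 0.15, a_42 = 33/220 = 0.15
  a_13 = 70/280 = 0.25, a_23 = 70/280 = 0.25, a_33 = 84/280 = 0.30, a_43 = 28/280 = 0.10
  a_14 = 44/220 = 0.20, a_24 = 33/220 = 0.15, a_34 = 22/220 = 0.10, a_44 = 66/220 = 0.30
I − A =
  [   0.55    -0.25    -0.25    -0.20]
  [  -0.05     0.70    -0.25    -0.15]
  [  -0.15    -0.15     0.70    -0.10]
  [  -0.05    -0.15    -0.10     0.70]
Compute the cofactors C_ij = (−1)^(i+j)·(3×3 minor ij) of I−A; the adjugate is their transpose:
adj(I−A) = Cᵀ =
  [ 0.288000   0.174000   0.185875   0.146125]
  [ 0.059000   0.226500   0.113625   0.081625]
  [ 0.080750   0.096500   0.238000   0.077750]
  [ 0.044750   0.074750   0.071625   0.202625]
det(I−A) = Σ_j (I−A)_1j·C_1j = (0.55)(0.288000) + (-0.25)(0.059000) + (-0.25)(0.080750) + (-0.20)(0.044750) = 0.1145125
(I − A)⁻¹ = adj(I−A) / det(I−A) ≈
  [   2.5150     1.5195     1.6232     1.2761]
  [   0.5152     1.9780     0.9922     0.7128]
  [   0.7052     0.8427     2.0784     0.6790]
  [   0.3908     0.6528     0.6255     1.7695]
Δx = (I − A)⁻¹ Δd with Δd having +20 in the Sector 2 component and 0 elsewhere.
So Δx_1 = L_12 · (+20), where L_12 = adj(I−A)_12 / det(I−A) = 0.174000 / 0.1145125.
Δx_1 = 0.174000 × (+20) / 0.1145125 = 3.48 / 0.1145125 ≈ 30.39.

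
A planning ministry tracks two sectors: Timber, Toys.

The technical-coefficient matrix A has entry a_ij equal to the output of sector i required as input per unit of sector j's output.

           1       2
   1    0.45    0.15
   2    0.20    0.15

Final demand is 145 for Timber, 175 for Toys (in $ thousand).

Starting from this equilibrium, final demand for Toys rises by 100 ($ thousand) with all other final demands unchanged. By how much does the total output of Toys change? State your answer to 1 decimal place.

Δx_2 = 125.7

I − A =
  [   0.55    -0.15]
  [  -0.20     0.85]
det(I−A) = (0.55)(0.85) − (-0.15)(-0.20) = 0.4375
adj(I−A) = [[0.85, 0.15], [0.20, 0.55]]
(I − A)⁻¹ = adj(I−A) / det(I−A) ≈
  [   1.9429     0.3429]
  [   0.4571     1.2571]
Δx = (I − A)⁻¹ Δd with Δd having +100 in the Toys component and 0 elsewhere.
So Δx_2 = L_22 · (+100), where L_22 = adj(I−A)_22 / det(I−A) = 0.55 / 0.4375.
Δx_2 = 0.55 × (+100) / 0.4375 = 55.00 / 0.4375 ≈ 125.7.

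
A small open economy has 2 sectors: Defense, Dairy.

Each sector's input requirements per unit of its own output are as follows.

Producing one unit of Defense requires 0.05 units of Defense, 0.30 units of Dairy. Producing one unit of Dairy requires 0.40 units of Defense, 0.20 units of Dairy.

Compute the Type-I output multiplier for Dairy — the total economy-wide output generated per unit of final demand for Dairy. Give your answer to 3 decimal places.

m_2 = 2.109

I − A =
  [   0.95    -0.40]
  [  -0.30     0.80]
det(I−A) = (0.95)(0.80) − (-0.40)(-0.30) = 0.6400
adj(I−A) = [[0.80, 0.40], [0.30, 0.95]]
(I − A)⁻¹ = adj(I−A) / det(I−A) ≈
  [   1.2500     0.6250]
  [   0.4688     1.4844]
The output multiplier for sector j is the column-j sum of the Leontief inverse (I − A)⁻¹ = adj(I−A) / det(I−A).
Column 2 of adj(I−A): (0.40, 0.95); det(I−A) = 0.6400.
m_2 = (0.40 + 0.95) / 0.6400 = 1.35 / 0.6400 ≈ 2.109.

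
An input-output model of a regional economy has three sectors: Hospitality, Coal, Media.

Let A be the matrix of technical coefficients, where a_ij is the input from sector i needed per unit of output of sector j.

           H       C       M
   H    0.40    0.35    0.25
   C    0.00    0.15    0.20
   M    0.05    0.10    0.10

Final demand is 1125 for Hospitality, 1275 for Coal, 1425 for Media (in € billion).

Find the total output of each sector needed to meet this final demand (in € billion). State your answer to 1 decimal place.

I − A =
  [   0.60    -0.35    -0.25]
  [   0.00     0.85    -0.20]
  [  -0.05    -0.10     0.90]
Cofactors of I−A, C_ij = (−1)^(i+j)·(minor ij) (rows/columns in the sector order above):
  C_11 = (0.85)(0.90) − (-0.20)(-0.10) = 0.7450
  C_12 = −[(0.00)(0.90) − (-0.20)(-0.05)] = 0.0100
  C_13 = (0.00)(-0.10) − (0.85)(-0.05) = 0.0425
  C_21 = −[(-0.35)(0.90) − (-0.25)(-0.10)] = 0.3400
  C_22 = (0.60)(0.90) − (-0.25)(-0.05) = 0.5275
  C_23 = −[(0.60)(-0.10) − (-0.35)(-0.05)] = 0.0775
  C_31 = (-0.35)(-0.20) − (-0.25)(0.85) = 0.2825
  C_32 = −[(0.60)(-0.20) − (-0.25)(0.00)] = 0.1200
  C_33 = (0.60)(0.85) − (-0.35)(0.00) = 0.5100
det(I−A) = Σ_j (I−A)_1j·C_1j = (0.60)(0.7450) + (-0.35)(0.0100) + (-0.25)(0.0425) = 0.432875
adj(I−A) = Cᵀ =
  [ 0.7450   0.3400   0.2825]
  [ 0.0100   0.5275   0.1200]
  [ 0.0425   0.0775   0.5100]
(I − A)⁻¹ = adj(I−A) / det(I−A) ≈
  [   1.7211     0.7854     0.6526]
  [   0.0231     1.2186     0.2772]
  [   0.0982     0.1790     1.1782]
x = (I − A)⁻¹ d = adj(I−A)·d / det(I−A), with det(I−A) = 0.432875:
  x_H = (0.7450·1125 + 0.3400·1275 + 0.2825·1425) / 0.432875 = 1674.1875 / 0.432875 ≈ 3867.6
  x_C = (0.0100·1125 + 0.5275·1275 + 0.1200·1425) / 0.432875 = 854.8125 / 0.432875 ≈ 1974.7
  x_M = (0.0425·1125 + 0.0775·1275 + 0.5100·1425) / 0.432875 = 873.375 / 0.432875 ≈ 2017.6

x_H = 3867.6, x_C = 1974.7, x_M = 2017.6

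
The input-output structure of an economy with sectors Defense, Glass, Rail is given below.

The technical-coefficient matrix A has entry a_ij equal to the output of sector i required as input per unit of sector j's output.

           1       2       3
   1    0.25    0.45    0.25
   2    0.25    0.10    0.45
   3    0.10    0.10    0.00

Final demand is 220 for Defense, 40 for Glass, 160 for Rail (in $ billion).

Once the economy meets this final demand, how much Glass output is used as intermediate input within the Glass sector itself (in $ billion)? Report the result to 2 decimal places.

I − A =
  [   0.75    -0.45    -0.25]
  [  -0.25     0.90    -0.45]
  [  -0.10    -0.10     1.00]
Cofactors of I−A, C_ij = (−1)^(i+j)·(minor ij) (rows/columns in the sector order above):
  C_11 = (0.90)(1.00) − (-0.45)(-0.10) = 0.8550
  C_12 = −[(-0.25)(1.00) − (-0.45)(-0.10)] = 0.2950
  C_13 = (-0.25)(-0.10) − (0.90)(-0.10) = 0.1150
  C_21 = −[(-0.45)(1.00) − (-0.25)(-0.10)] = 0.4750
  C_22 = (0.75)(1.00) − (-0.25)(-0.10) = 0.7250
  C_23 = −[(0.75)(-0.10) − (-0.45)(-0.10)] = 0.1200
  C_31 = (-0.45)(-0.45) − (-0.25)(0.90) = 0.4275
  C_32 = −[(0.75)(-0.45) − (-0.25)(-0.25)] = 0.4000
  C_33 = (0.75)(0.90) − (-0.45)(-0.25) = 0.5625
det(I−A) = Σ_j (I−A)_1j·C_1j = (0.75)(0.8550) + (-0.45)(0.2950) + (-0.25)(0.1150) = 0.47975
adj(I−A) = Cᵀ =
  [ 0.8550   0.4750   0.4275]
  [ 0.2950   0.7250   0.4000]
  [ 0.1150   0.1200   0.5625]
(I − A)⁻¹ = adj(I−A) / det(I−A) ≈
  [   1.7822     0.9901     0.8911]
  [   0.6149     1.5112     0.8338]
  [   0.2397     0.2501     1.1725]
First solve x = (I − A)⁻¹ d = adj(I−A)·d / det(I−A); in particular x_2 = (0.2950·220 + 0.7250·40 + 0.4000·160) / 0.47975 = 157.90 / 0.47975 ≈ 329.1298.
Intermediate flow from 2 to 2: z_22 = a_22 · x_2 = 0.10 × 157.90 / 0.47975 = 15.79 / 0.47975 ≈ 32.91.

z_22 = 32.91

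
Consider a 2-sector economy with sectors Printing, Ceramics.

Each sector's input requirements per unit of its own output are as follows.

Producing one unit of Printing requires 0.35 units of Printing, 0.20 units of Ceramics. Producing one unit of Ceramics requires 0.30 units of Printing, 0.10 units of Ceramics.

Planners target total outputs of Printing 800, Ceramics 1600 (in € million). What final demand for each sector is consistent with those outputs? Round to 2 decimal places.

I − A =
  [   0.65    -0.30]
  [  -0.20     0.90]
d = (I − A) x:
  d_P = (+0.65)·800 + (-0.30)·1600 = 40.00
  d_C = (-0.20)·800 + (+0.90)·1600 = 1280.00

d_P = 40.00, d_C = 1280.00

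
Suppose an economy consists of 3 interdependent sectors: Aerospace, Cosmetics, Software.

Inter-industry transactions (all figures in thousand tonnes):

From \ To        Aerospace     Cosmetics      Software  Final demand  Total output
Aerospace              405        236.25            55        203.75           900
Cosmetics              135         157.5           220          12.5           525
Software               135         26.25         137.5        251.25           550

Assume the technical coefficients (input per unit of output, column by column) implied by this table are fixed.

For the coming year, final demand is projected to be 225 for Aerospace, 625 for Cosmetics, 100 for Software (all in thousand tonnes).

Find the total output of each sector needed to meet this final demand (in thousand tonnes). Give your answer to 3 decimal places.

Technical coefficients a_ij = z_ij / X_j:
  a_11 = 405/900 = 0.45, a_21 = 135/900 = 0.15, a_31 = 135/900 = 0.15
  a_12 = 236.25/525 = 0.45, a_22 = 157.5/525 = 0.30, a_32 = 26.25/525 = 0.05
  a_13 = 55/550 = 0.10, a_23 = 220/550 = 0.40, a_33 = 137.5/550 = 0.25
I − A =
  [   0.55    -0.45    -0.10]
  [  -0.15     0.70    -0.40]
  [  -0.15    -0.05     0.75]
Cofactors of I−A, C_ij = (−1)^(i+j)·(minor ij) (rows/columns in the sector order above):
  C_11 = (0.70)(0.75) − (-0.40)(-0.05) = 0.5050
  C_12 = −[(-0.15)(0.75) − (-0.40)(-0.15)] = 0.1725
  C_13 = (-0.15)(-0.05) − (0.70)(-0.15) = 0.1125
  C_21 = −[(-0.45)(0.75) − (-0.10)(-0.05)] = 0.3425
  C_22 = (0.55)(0.75) − (-0.10)(-0.15) = 0.3975
  C_23 = −[(0.55)(-0.05) − (-0.45)(-0.15)] = 0.0950
  C_31 = (-0.45)(-0.40) − (-0.10)(0.70) = 0.2500
  C_32 = −[(0.55)(-0.40) − (-0.10)(-0.15)] = 0.2350
  C_33 = (0.55)(0.70) − (-0.45)(-0.15) = 0.3175
det(I−A) = Σ_j (I−A)_1j·C_1j = (0.55)(0.5050) + (-0.45)(0.1725) + (-0.10)(0.1125) = 0.188875
adj(I−A) = Cᵀ =
  [ 0.5050   0.3425   0.2500]
  [ 0.1725   0.3975   0.2350]
  [ 0.1125   0.0950   0.3175]
(I − A)⁻¹ = adj(I−A) / det(I−A) ≈
  [   2.6737     1.8134     1.3236]
  [   0.9133     2.1046     1.2442]
  [   0.5956     0.5030     1.6810]
x = (I − A)⁻¹ d = adj(I−A)·d / det(I−A), with det(I−A) = 0.188875:
  x_1 = (0.5050·225 + 0.3425·625 + 0.2500·100) / 0.188875 = 352.6875 / 0.188875 ≈ 1867.306
  x_2 = (0.1725·225 + 0.3975·625 + 0.2350·100) / 0.188875 = 310.75 / 0.188875 ≈ 1645.268
  x_3 = (0.1125·225 + 0.0950·625 + 0.3175·100) / 0.188875 = 116.4375 / 0.188875 ≈ 616.479

x_1 = 1867.306, x_2 = 1645.268, x_3 = 616.479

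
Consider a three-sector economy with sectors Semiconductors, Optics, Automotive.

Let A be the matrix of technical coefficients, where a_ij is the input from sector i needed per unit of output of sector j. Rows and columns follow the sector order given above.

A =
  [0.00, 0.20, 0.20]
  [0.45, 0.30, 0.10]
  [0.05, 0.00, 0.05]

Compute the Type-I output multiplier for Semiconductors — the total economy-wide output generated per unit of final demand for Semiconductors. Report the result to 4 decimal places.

m_1 = 1.9816

I − A =
  [   1.00    -0.20    -0.20]
  [  -0.45     0.70    -0.10]
  [  -0.05     0.00     0.95]
Cofactors of I−A, C_ij = (−1)^(i+j)·(minor ij) (rows/columns in the sector order above):
  C_11 = (0.70)(0.95) − (-0.10)(0.00) = 0.6650
  C_12 = −[(-0.45)(0.95) − (-0.10)(-0.05)] = 0.4325
  C_13 = (-0.45)(0.00) − (0.70)(-0.05) = 0.0350
  C_21 = −[(-0.20)(0.95) − (-0.20)(0.00)] = 0.1900
  C_22 = (1.00)(0.95) − (-0.20)(-0.05) = 0.9400
  C_23 = −[(1.00)(0.00) − (-0.20)(-0.05)] = 0.0100
  C_31 = (-0.20)(-0.10) − (-0.20)(0.70) = 0.1600
  C_32 = −[(1.00)(-0.10) − (-0.20)(-0.45)] = 0.1900
  C_33 = (1.00)(0.70) − (-0.20)(-0.45) = 0.6100
det(I−A) = Σ_j (I−A)_1j·C_1j = (1.00)(0.6650) + (-0.20)(0.4325) + (-0.20)(0.0350) = 0.5715
adj(I−A) = Cᵀ =
  [ 0.6650   0.1900   0.1600]
  [ 0.4325   0.9400   0.1900]
  [ 0.0350   0.0100   0.6100]
(I − A)⁻¹ = adj(I−A) / det(I−A) ≈
  [   1.16360     0.33246     0.27997]
  [   0.75678     1.64479     0.33246]
  [   0.06124     0.01750     1.06737]
The output multiplier for sector j is the column-j sum of the Leontief inverse (I − A)⁻¹ = adj(I−A) / det(I−A).
Column 1 of adj(I−A): (0.6650, 0.4325, 0.0350); det(I−A) = 0.5715.
m_1 = (0.6650 + 0.4325 + 0.0350) / 0.5715 = 1.1325 / 0.5715 ≈ 1.9816.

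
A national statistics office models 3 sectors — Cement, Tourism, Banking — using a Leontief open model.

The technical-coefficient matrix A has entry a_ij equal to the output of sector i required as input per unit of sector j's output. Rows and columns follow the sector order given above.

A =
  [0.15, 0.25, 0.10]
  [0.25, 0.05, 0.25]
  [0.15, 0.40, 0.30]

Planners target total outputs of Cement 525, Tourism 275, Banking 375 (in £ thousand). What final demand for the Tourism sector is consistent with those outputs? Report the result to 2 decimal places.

d_T = 36.25

I − A =
  [   0.85    -0.25    -0.10]
  [  -0.25     0.95    -0.25]
  [  -0.15    -0.40     0.70]
d = (I − A) x:
  d_C = (+0.85)·525 + (-0.25)·275 + (-0.10)·375 = 340.00
  d_T = (-0.25)·525 + (+0.95)·275 + (-0.25)·375 = 36.25
  d_B = (-0.15)·525 + (-0.40)·275 + (+0.70)·375 = 73.75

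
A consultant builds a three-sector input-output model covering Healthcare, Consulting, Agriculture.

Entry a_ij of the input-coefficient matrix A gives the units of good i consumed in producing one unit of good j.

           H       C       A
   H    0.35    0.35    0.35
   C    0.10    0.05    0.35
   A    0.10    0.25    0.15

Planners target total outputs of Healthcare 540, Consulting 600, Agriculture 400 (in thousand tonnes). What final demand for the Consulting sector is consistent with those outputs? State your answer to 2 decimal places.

I − A =
  [   0.65    -0.35    -0.35]
  [  -0.10     0.95    -0.35]
  [  -0.10    -0.25     0.85]
d = (I − A) x:
  d_H = (+0.65)·540 + (-0.35)·600 + (-0.35)·400 = 1.00
  d_C = (-0.10)·540 + (+0.95)·600 + (-0.35)·400 = 376.00
  d_A = (-0.10)·540 + (-0.25)·600 + (+0.85)·400 = 136.00

d_C = 376.00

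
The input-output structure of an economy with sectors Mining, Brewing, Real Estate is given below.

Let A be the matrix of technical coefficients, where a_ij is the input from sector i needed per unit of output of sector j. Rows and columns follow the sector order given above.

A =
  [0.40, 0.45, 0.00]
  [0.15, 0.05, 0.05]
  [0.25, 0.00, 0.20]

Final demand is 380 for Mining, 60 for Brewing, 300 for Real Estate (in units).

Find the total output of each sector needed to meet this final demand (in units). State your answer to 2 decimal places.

I − A =
  [   0.60    -0.45     0.00]
  [  -0.15     0.95    -0.05]
  [  -0.25     0.00     0.80]
Cofactors of I−A, C_ij = (−1)^(i+j)·(minor ij) (rows/columns in the sector order above):
  C_11 = (0.95)(0.80) − (-0.05)(0.00) = 0.7600
  C_12 = −[(-0.15)(0.80) − (-0.05)(-0.25)] = 0.1325
  C_13 = (-0.15)(0.00) − (0.95)(-0.25) = 0.2375
  C_21 = −[(-0.45)(0.80) − (0.00)(0.00)] = 0.3600
  C_22 = (0.60)(0.80) − (0.00)(-0.25) = 0.4800
  C_23 = −[(0.60)(0.00) − (-0.45)(-0.25)] = 0.1125
  C_31 = (-0.45)(-0.05) − (0.00)(0.95) = 0.0225
  C_32 = −[(0.60)(-0.05) − (0.00)(-0.15)] = 0.0300
  C_33 = (0.60)(0.95) − (-0.45)(-0.15) = 0.5025
det(I−A) = Σ_j (I−A)_1j·C_1j = (0.60)(0.7600) + (-0.45)(0.1325) + (0.00)(0.2375) = 0.396375
adj(I−A) = Cᵀ =
  [ 0.7600   0.3600   0.0225]
  [ 0.1325   0.4800   0.0300]
  [ 0.2375   0.1125   0.5025]
(I − A)⁻¹ = adj(I−A) / det(I−A) ≈
  [   1.9174     0.9082     0.0568]
  [   0.3343     1.2110     0.0757]
  [   0.5992     0.2838     1.2677]
x = (I − A)⁻¹ d = adj(I−A)·d / det(I−A), with det(I−A) = 0.396375:
  x_M = (0.7600·380 + 0.3600·60 + 0.0225·300) / 0.396375 = 317.15 / 0.396375 ≈ 800.13
  x_B = (0.1325·380 + 0.4800·60 + 0.0300·300) / 0.396375 = 88.15 / 0.396375 ≈ 222.39
  x_R = (0.2375·380 + 0.1125·60 + 0.5025·300) / 0.396375 = 247.75 / 0.396375 ≈ 625.04

x_M = 800.13, x_B = 222.39, x_R = 625.04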